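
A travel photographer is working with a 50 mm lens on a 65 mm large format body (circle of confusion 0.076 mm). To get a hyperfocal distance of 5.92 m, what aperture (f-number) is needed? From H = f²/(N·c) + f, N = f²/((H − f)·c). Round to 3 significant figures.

f/5.60

Rearrange H = f²/(N·c) + f for N: N = f² / ((H − f)·c).
N = 50² / ((5920 − 50) × 0.076) = 2500 / 446.1 ≈ 5.60.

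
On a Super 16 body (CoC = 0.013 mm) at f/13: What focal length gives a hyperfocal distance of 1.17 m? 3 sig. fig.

From H = f²/(N·c) + f, with f ≪ H: f ≈ √(H·N·c) = √(1170 × 13 × 0.013) = √197.73 ≈ 14.06 mm.
Exact: f² + N·c·f − N·c·H = 0 ⇒ f = (−N·c + √((N·c)² + 4·N·c·H))/2 = (−0.169 + √790.95)/2 ≈ 13.977 mm ≈ 14.0 mm.

14.0 mm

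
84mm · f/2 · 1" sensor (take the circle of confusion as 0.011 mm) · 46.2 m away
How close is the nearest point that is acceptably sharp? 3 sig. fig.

40.4 m

Hyperfocal distance H = f²/(N·c) + f = 84²/(2 × 0.011) + 84 = 7056/0.022 + 84 ≈ 320811.3 mm ≈ 320.8 m.
Near limit Dn = s·(H − f)/(H + s − 2f) = 46200 × (320811.3 − 84) / (320811.3 + 46200 − 2 × 84) = 46200 × 320727.3 / 366843.3 ≈ 40392 mm ≈ 40.4 m.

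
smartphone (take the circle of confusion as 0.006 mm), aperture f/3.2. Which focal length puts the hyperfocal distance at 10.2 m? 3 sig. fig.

From H = f²/(N·c) + f, with f ≪ H: f ≈ √(H·N·c) = √(10200 × 3.2 × 0.006) = √195.84 ≈ 13.99 mm.
The +f correction barely moves this — solving exactly, f² + N·c·f − N·c·H = 0 ⇒ f = (−N·c + √((N·c)² + 4·N·c·H))/2 = (−0.0192 + √783.36)/2 ≈ 13.985 mm, so f ≈ 14.0 mm.

14.0 mm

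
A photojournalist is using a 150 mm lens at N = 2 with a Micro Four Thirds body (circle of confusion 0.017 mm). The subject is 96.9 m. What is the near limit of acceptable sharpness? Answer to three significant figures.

Hyperfocal distance H = f²/(N·c) + f = 150²/(2 × 0.017) + 150 = 22500/0.034 + 150 ≈ 661914.7 mm ≈ 661.9 m.
Near limit Dn = s·(H − f)/(H + s − 2f) = 96900 × (661914.7 − 150) / (661914.7 + 96900 − 2 × 150) = 96900 × 661764.7 / 758514.7 ≈ 84540 mm ≈ 84.5 m.

84.5 m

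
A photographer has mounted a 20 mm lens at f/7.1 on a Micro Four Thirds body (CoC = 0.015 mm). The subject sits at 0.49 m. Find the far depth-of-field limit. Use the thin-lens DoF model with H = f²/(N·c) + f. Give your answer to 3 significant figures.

Hyperfocal distance H = f²/(N·c) + f = 20²/(7.1 × 0.015) + 20 = 400/0.1065 + 20 ≈ 3775.9 mm ≈ 3.776 m.
Far limit Df = s·(H − f)/(H − s) = 490 × (3775.9 − 20) / (3775.9 − 490) = 490 × 3755.9 / 3285.9 ≈ 560.09 mm ≈ 0.560 m.

0.560 m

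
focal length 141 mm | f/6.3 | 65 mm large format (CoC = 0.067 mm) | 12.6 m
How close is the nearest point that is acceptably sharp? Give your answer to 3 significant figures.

Hyperfocal distance H = f²/(N·c) + f = 141²/(6.3 × 0.067) + 141 = 19881/0.4221 + 141 ≈ 47241.2 mm ≈ 47.24 m.
Near limit Dn = s·(H − f)/(H + s − 2f) = 12600 × (47241.2 − 141) / (47241.2 + 12600 − 2 × 141) = 12600 × 47100.2 / 59559.2 ≈ 9964.2 mm ≈ 9.96 m.

9.96 m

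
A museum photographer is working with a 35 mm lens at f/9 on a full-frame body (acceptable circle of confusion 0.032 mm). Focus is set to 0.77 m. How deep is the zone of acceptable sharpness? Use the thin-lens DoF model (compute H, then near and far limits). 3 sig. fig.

Hyperfocal distance H = f²/(N·c) + f = 35²/(9 × 0.032) + 35 = 1225/0.288 + 35 ≈ 4288.5 mm ≈ 4.288 m.
Near limit Dn = s·(H − f)/(H + s − 2f) = 770 × (4288.5 − 35) / (4288.5 + 770 − 2 × 35) = 770 × 4253.5 / 4988.5 ≈ 656.55 mm.
Far limit Df = s·(H − f)/(H − s) = 770 × (4288.5 − 35) / (4288.5 − 770) = 770 × 4253.5 / 3518.5 ≈ 930.85 mm.
Depth of field = Df − Dn = 930.85 − 656.55 ≈ 274.30 mm.

274 mm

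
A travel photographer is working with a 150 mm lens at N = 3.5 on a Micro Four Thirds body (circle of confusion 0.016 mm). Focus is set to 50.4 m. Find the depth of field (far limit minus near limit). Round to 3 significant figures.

Hyperfocal distance H = f²/(N·c) + f = 150²/(3.5 × 0.016) + 150 = 22500/0.056 + 150 ≈ 401935.7 mm ≈ 401.9 m.
Near limit Dn = s·(H − f)/(H + s − 2f) = 50400 × (401935.7 − 150) / (401935.7 + 50400 − 2 × 150) = 50400 × 401785.7 / 452035.7 ≈ 44797 mm.
Far limit Df = s·(H − f)/(H − s) = 50400 × (401935.7 − 150) / (401935.7 − 50400) = 50400 × 401785.7 / 351535.7 ≈ 57604 mm.
Depth of field = Df − Dn = 57604 − 44797 ≈ 12807 mm ≈ 12.8 m.

12.8 m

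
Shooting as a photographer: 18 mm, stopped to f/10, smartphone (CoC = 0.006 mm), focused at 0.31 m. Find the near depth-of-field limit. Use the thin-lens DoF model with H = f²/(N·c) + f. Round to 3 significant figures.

294 mm

Hyperfocal distance H = f²/(N·c) + f = 18²/(10 × 0.006) + 18 = 324/0.06 + 18 ≈ 5418.0 mm ≈ 5.418 m.
Near limit Dn = s·(H − f)/(H + s − 2f) = 310 × (5418.0 − 18) / (5418.0 + 310 − 2 × 18) = 310 × 5400.0 / 5692.0 ≈ 294.10 mm.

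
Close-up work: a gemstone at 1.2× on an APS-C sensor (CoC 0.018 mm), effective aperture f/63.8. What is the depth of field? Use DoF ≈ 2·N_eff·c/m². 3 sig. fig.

1.59 mm

At magnification m, DoF ≈ 2·N_eff·c/m² = 2 × 63.8 × 0.018 / 1.2² = 2.297 / 1.44 ≈ 1.59 mm.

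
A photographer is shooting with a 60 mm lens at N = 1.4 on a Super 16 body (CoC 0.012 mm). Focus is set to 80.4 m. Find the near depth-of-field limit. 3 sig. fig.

58.5 m

Hyperfocal distance H = f²/(N·c) + f = 60²/(1.4 × 0.012) + 60 = 3600/0.0168 + 60 ≈ 214345.7 mm ≈ 214.3 m.
Near limit Dn = s·(H − f)/(H + s − 2f) = 80400 × (214345.7 − 60) / (214345.7 + 80400 − 2 × 60) = 80400 × 214285.7 / 294625.7 ≈ 58476 mm ≈ 58.5 m.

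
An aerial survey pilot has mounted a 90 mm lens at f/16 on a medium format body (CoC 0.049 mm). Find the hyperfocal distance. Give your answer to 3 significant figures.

Hyperfocal distance H = f²/(N·c) + f = 90²/(16 × 0.049) + 90 = 8100/0.784 + 90 ≈ 10421.6 mm ≈ 10.4 m.

10.4 m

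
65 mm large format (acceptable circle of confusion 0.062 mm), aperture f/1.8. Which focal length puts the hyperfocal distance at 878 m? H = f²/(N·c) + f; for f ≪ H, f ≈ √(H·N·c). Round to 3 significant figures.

313 mm

From H = f²/(N·c) + f, with f ≪ H: f ≈ √(H·N·c) = √(878000 × 1.8 × 0.062) = √97985 ≈ 313.0 mm.
The +f correction barely moves this — solving exactly, f² + N·c·f − N·c·H = 0 ⇒ f = (−N·c + √((N·c)² + 4·N·c·H))/2 = (−0.1116 + √391939)/2 ≈ 312.97 mm, so f ≈ 313 mm.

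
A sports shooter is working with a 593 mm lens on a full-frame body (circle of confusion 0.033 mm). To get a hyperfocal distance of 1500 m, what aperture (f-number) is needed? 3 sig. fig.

Rearrange H = f²/(N·c) + f for N: N = f² / ((H − f)·c).
N = 593² / ((1500000 − 593) × 0.033) = 351649 / 49480 ≈ 7.11.

f/7.11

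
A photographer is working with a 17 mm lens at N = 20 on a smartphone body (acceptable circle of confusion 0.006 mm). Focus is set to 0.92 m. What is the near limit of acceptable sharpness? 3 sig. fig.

0.669 m

Hyperfocal distance H = f²/(N·c) + f = 17²/(20 × 0.006) + 17 = 289/0.12 + 17 ≈ 2425.3 mm ≈ 2.425 m.
Near limit Dn = s·(H − f)/(H + s − 2f) = 920 × (2425.3 − 17) / (2425.3 + 920 − 2 × 17) = 920 × 2408.3 / 3311.3 ≈ 669.12 mm ≈ 0.669 m.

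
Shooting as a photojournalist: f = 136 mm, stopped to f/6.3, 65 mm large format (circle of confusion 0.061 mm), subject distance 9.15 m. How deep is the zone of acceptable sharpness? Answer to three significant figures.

Hyperfocal distance H = f²/(N·c) + f = 136²/(6.3 × 0.061) + 136 = 18496/0.3843 + 136 ≈ 48265.1 mm ≈ 48.27 m.
Near limit Dn = s·(H − f)/(H + s − 2f) = 9150 × (48265.1 − 136) / (48265.1 + 9150 − 2 × 136) = 9150 × 48129.1 / 57143.1 ≈ 7706.6 mm.
Far limit Df = s·(H − f)/(H − s) = 9150 × (48265.1 − 136) / (48265.1 − 9150) = 9150 × 48129.1 / 39115.1 ≈ 11258.6 mm.
Depth of field = Df − Dn = 11258.6 − 7706.6 ≈ 3552.0 mm ≈ 3.55 m.

3.55 m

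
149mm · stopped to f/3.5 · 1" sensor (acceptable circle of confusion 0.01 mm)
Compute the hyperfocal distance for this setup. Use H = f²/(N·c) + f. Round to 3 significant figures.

634 m

Hyperfocal distance H = f²/(N·c) + f = 149²/(3.5 × 0.01) + 149 = 22201/0.035 + 149 ≈ 634463.3 mm ≈ 634 m.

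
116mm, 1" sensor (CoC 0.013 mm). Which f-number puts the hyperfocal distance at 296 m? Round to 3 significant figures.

f/3.50

Rearrange H = f²/(N·c) + f for N: N = f² / ((H − f)·c).
N = 116² / ((296000 − 116) × 0.013) = 13456 / 3846 ≈ 3.50.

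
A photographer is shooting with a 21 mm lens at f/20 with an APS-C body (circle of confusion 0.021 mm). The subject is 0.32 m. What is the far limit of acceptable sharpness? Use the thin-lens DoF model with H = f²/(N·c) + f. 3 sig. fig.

447 mm

Hyperfocal distance H = f²/(N·c) + f = 21²/(20 × 0.021) + 21 = 441/0.42 + 21 ≈ 1071.0 mm ≈ 1.071 m.
Far limit Df = s·(H − f)/(H − s) = 320 × (1071.0 − 21) / (1071.0 − 320) = 320 × 1050.0 / 751.0 ≈ 447.40 mm.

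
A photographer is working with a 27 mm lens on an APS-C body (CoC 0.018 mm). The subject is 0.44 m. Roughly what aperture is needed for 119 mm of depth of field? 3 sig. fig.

Write h = H − f = f²/(N·c). The thin-lens limits are Dn = s·h/(h + (s−f)) and Df = s·h/(h − (s−f)), so DoF = Df − Dn = 2·s·(s−f)·h / (h² − (s−f)²).
That is a quadratic in h: DoF·h² − 2·s·(s−f)·h − DoF·(s−f)² = 0 ⇒ h = (s−f)·(s + √(s² + DoF²)) / DoF = 413 × (440 + √(440² + 119²)) / 119 = 413 × (440 + 455.808) / 119 ≈ 3109.0 mm.
Then N = f²/(c·h) = 27² / (0.018 × 3109.0) = 729 / 55.962 ≈ 13.

f/13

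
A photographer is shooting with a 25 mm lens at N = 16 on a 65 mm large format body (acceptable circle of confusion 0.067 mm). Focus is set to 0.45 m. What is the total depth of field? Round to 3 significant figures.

1.40 m

Hyperfocal distance H = f²/(N·c) + f = 25²/(16 × 0.067) + 25 = 625/1.072 + 25 ≈ 608.0 mm ≈ 0.608 m.
Near limit Dn = s·(H − f)/(H + s − 2f) = 450 × (608.0 − 25) / (608.0 + 450 − 2 × 25) = 450 × 583.0 / 1008.0 ≈ 260.3 mm.
Far limit Df = s·(H − f)/(H − s) = 450 × (608.0 − 25) / (608.0 − 450) = 450 × 583.0 / 158.0 ≈ 1660.3 mm.
Depth of field = Df − Dn = 1660.3 − 260.3 ≈ 1400.0 mm ≈ 1.40 m.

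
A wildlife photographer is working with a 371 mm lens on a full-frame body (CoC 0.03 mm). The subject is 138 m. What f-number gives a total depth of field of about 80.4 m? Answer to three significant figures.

f/9

Write h = H − f = f²/(N·c). The thin-lens limits are Dn = s·h/(h + (s−f)) and Df = s·h/(h − (s−f)), so DoF = Df − Dn = 2·s·(s−f)·h / (h² − (s−f)²).
That is a quadratic in h: DoF·h² − 2·s·(s−f)·h − DoF·(s−f)² = 0 ⇒ h = (s−f)·(s + √(s² + DoF²)) / DoF = 137629 × (138000 + √(138000² + 80400²)) / 80400 = 137629 × (138000 + 159713) / 80400 ≈ 509626 mm.
Then N = f²/(c·h) = 371² / (0.03 × 509626) = 137641 / 15289 ≈ 9.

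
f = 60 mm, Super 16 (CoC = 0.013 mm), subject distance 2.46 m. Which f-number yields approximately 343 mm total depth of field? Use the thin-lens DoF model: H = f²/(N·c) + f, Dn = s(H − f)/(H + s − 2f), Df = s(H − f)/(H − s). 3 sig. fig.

Write h = H − f = f²/(N·c). The thin-lens limits are Dn = s·h/(h + (s−f)) and Df = s·h/(h − (s−f)), so DoF = Df − Dn = 2·s·(s−f)·h / (h² − (s−f)²).
That is a quadratic in h: DoF·h² − 2·s·(s−f)·h − DoF·(s−f)² = 0 ⇒ h = (s−f)·(s + √(s² + DoF²)) / DoF = 2400 × (2460 + √(2460² + 343²)) / 343 = 2400 × (2460 + 2483.80) / 343 ≈ 34592 mm.
Then N = f²/(c·h) = 60² / (0.013 × 34592) = 3600 / 449.70 ≈ 8.01.

f/8.01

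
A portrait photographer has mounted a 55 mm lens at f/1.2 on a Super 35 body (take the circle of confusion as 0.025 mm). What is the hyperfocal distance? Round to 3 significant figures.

Hyperfocal distance H = f²/(N·c) + f = 55²/(1.2 × 0.025) + 55 = 3025/0.03 + 55 ≈ 100888.3 mm ≈ 101 m.

101 m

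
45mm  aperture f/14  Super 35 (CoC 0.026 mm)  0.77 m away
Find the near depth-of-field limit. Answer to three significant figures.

Hyperfocal distance H = f²/(N·c) + f = 45²/(14 × 0.026) + 45 = 2025/0.364 + 45 ≈ 5608.2 mm ≈ 5.608 m.
Near limit Dn = s·(H − f)/(H + s − 2f) = 770 × (5608.2 − 45) / (5608.2 + 770 − 2 × 45) = 770 × 5563.2 / 6288.2 ≈ 681.22 mm ≈ 0.681 m.

0.681 m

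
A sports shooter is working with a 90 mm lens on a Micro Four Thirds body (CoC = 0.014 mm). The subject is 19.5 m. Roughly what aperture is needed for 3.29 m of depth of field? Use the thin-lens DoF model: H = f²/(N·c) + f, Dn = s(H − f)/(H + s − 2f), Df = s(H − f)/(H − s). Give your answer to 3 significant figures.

Write h = H − f = f²/(N·c). The thin-lens limits are Dn = s·h/(h + (s−f)) and Df = s·h/(h − (s−f)), so DoF = Df − Dn = 2·s·(s−f)·h / (h² − (s−f)²).
That is a quadratic in h: DoF·h² − 2·s·(s−f)·h − DoF·(s−f)² = 0 ⇒ h = (s−f)·(s + √(s² + DoF²)) / DoF = 19410 × (19500 + √(19500² + 3290²)) / 3290 = 19410 × (19500 + 19775.6) / 3290 ≈ 231714 mm.
Then N = f²/(c·h) = 90² / (0.014 × 231714) = 8100 / 3244.0 ≈ 2.50.

f/2.50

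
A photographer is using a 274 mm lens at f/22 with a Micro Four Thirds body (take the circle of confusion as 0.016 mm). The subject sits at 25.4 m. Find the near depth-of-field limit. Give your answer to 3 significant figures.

22.7 m

Hyperfocal distance H = f²/(N·c) + f = 274²/(22 × 0.016) + 274 = 75076/0.352 + 274 ≈ 213558.1 mm ≈ 213.6 m.
Near limit Dn = s·(H − f)/(H + s − 2f) = 25400 × (213558.1 − 274) / (213558.1 + 25400 − 2 × 274) = 25400 × 213284.1 / 238410.1 ≈ 22723 mm ≈ 22.7 m.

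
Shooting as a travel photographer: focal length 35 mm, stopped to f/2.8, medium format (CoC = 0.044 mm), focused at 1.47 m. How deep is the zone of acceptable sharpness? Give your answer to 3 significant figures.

Hyperfocal distance H = f²/(N·c) + f = 35²/(2.8 × 0.044) + 35 = 1225/0.1232 + 35 ≈ 9978.2 mm ≈ 9.978 m.
Near limit Dn = s·(H − f)/(H + s − 2f) = 1470 × (9978.2 − 35) / (9978.2 + 1470 − 2 × 35) = 1470 × 9943.2 / 11378.2 ≈ 1284.61 mm.
Far limit Df = s·(H − f)/(H − s) = 1470 × (9978.2 − 35) / (9978.2 − 1470) = 1470 × 9943.2 / 8508.2 ≈ 1717.93 mm.
Depth of field = Df − Dn = 1717.93 − 1284.61 ≈ 433.32 mm.

433 mm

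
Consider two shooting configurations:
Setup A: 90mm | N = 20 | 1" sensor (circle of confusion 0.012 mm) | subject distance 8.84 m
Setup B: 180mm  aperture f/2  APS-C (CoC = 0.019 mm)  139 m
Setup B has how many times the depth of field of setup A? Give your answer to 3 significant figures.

Setup A: H = 90²/(20×0.012) + 90 ≈ 33840.0 mm; DoF = Df − Dn = 11934.0 − 7020.0 ≈ 4914.0 mm.
Setup B: H = 180²/(2×0.019) + 180 ≈ 852811.6 mm; DoF = Df − Dn = 166032 − 119538 ≈ 46494 mm.
Ratio = 46494 / 4914.0 ≈ 9.46.

9.46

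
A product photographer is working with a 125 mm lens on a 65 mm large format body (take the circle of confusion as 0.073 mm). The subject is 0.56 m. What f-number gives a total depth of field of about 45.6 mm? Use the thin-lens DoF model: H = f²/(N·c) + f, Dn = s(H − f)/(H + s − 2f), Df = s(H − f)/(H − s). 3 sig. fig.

f/20

Write h = H − f = f²/(N·c). The thin-lens limits are Dn = s·h/(h + (s−f)) and Df = s·h/(h − (s−f)), so DoF = Df − Dn = 2·s·(s−f)·h / (h² − (s−f)²).
That is a quadratic in h: DoF·h² − 2·s·(s−f)·h − DoF·(s−f)² = 0 ⇒ h = (s−f)·(s + √(s² + DoF²)) / DoF = 435 × (560 + √(560² + 45.6²)) / 45.6 = 435 × (560 + 561.854) / 45.6 ≈ 10702 mm.
Then N = f²/(c·h) = 125² / (0.073 × 10702) = 15625 / 781.24 ≈ 20.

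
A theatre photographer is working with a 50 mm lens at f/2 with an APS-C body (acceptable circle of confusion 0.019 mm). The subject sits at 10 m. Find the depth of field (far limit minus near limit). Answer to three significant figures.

3.10 m

Hyperfocal distance H = f²/(N·c) + f = 50²/(2 × 0.019) + 50 = 2500/0.038 + 50 ≈ 65839.5 mm ≈ 65.84 m.
Near limit Dn = s·(H − f)/(H + s − 2f) = 10000 × (65839.5 − 50) / (65839.5 + 10000 − 2 × 50) = 10000 × 65789.5 / 75739.5 ≈ 8686.3 mm.
Far limit Df = s·(H − f)/(H − s) = 10000 × (65839.5 − 50) / (65839.5 − 10000) = 10000 × 65789.5 / 55839.5 ≈ 11781.9 mm.
Depth of field = Df − Dn = 11781.9 − 8686.3 ≈ 3095.6 mm ≈ 3.10 m.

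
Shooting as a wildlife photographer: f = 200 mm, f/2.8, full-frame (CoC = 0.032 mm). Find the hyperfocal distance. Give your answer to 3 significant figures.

447 m

Hyperfocal distance H = f²/(N·c) + f = 200²/(2.8 × 0.032) + 200 = 40000/0.0896 + 200 ≈ 446628.6 mm ≈ 447 m.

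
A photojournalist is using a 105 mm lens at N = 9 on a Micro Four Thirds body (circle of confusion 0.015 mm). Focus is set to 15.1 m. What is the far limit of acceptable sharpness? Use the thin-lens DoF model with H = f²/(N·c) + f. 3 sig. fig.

18.5 m

Hyperfocal distance H = f²/(N·c) + f = 105²/(9 × 0.015) + 105 = 11025/0.135 + 105 ≈ 81771.7 mm ≈ 81.77 m.
Far limit Df = s·(H − f)/(H − s) = 15100 × (81771.7 − 105) / (81771.7 − 15100) = 15100 × 81666.7 / 66671.7 ≈ 18496 mm ≈ 18.5 m.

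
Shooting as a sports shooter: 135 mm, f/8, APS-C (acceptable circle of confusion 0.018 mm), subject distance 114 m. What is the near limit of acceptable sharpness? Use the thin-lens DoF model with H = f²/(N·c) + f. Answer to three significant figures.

60.0 m

Hyperfocal distance H = f²/(N·c) + f = 135²/(8 × 0.018) + 135 = 18225/0.144 + 135 ≈ 126697.5 mm ≈ 126.7 m.
Near limit Dn = s·(H − f)/(H + s − 2f) = 114000 × (126697.5 − 135) / (126697.5 + 114000 − 2 × 135) = 114000 × 126562.5 / 240427.5 ≈ 60010 mm ≈ 60.0 m.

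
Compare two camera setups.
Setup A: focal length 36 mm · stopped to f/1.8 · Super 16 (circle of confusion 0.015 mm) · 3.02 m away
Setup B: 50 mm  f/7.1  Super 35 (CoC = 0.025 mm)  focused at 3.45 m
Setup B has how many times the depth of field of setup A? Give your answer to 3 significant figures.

4.69

Setup A: H = 36²/(1.8×0.015) + 36 ≈ 48036.0 mm; DoF = Df − Dn = 3220.19 − 2843.24 ≈ 376.95 mm.
Setup B: H = 50²/(7.1×0.025) + 50 ≈ 14134.5 mm; DoF = Df − Dn = 4547.9 − 2779.1 ≈ 1768.8 mm.
Ratio = 1768.8 / 376.95 ≈ 4.69.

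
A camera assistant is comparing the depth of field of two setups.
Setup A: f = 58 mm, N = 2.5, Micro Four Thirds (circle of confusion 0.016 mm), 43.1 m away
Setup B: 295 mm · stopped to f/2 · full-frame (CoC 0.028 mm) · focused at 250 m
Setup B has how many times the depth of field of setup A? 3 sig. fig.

1.38

Setup A: H = 58²/(2.5×0.016) + 58 ≈ 84158.0 mm; DoF = Df − Dn = 88283 − 28509 ≈ 59774 mm.
Setup B: H = 295²/(2×0.028) + 295 ≈ 1554312.9 mm; DoF = Df − Dn = 297861 − 215390 ≈ 82471 mm.
Ratio = 82471 / 59774 ≈ 1.38.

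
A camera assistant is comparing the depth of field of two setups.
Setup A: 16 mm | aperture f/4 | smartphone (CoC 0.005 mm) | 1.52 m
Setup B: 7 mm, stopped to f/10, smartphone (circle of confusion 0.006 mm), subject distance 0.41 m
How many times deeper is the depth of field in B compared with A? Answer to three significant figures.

1.48

Setup A: H = 16²/(4×0.005) + 16 ≈ 12816.0 mm; DoF = Df − Dn = 1722.38 − 1360.18 ≈ 362.20 mm.
Setup B: H = 7²/(10×0.006) + 7 ≈ 823.7 mm; DoF = Df − Dn = 809.43 − 274.53 ≈ 534.90 mm.
Ratio = 534.90 / 362.20 ≈ 1.48.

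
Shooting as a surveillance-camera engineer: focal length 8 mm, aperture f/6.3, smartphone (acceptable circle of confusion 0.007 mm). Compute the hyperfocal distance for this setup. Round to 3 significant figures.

Hyperfocal distance H = f²/(N·c) + f = 8²/(6.3 × 0.007) + 8 = 64/0.0441 + 8 ≈ 1459.2 mm ≈ 1.46 m.

1.46 m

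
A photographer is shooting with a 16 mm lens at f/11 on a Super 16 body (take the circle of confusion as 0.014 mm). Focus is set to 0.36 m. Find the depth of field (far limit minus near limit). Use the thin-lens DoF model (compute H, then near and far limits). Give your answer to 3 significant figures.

156 mm

Hyperfocal distance H = f²/(N·c) + f = 16²/(11 × 0.014) + 16 = 256/0.154 + 16 ≈ 1678.3 mm ≈ 1.678 m.
Near limit Dn = s·(H − f)/(H + s − 2f) = 360 × (1678.3 − 16) / (1678.3 + 360 − 2 × 16) = 360 × 1662.3 / 2006.3 ≈ 298.28 mm.
Far limit Df = s·(H − f)/(H − s) = 360 × (1678.3 − 16) / (1678.3 − 360) = 360 × 1662.3 / 1318.3 ≈ 453.94 mm.
Depth of field = Df − Dn = 453.94 − 298.28 ≈ 155.66 mm.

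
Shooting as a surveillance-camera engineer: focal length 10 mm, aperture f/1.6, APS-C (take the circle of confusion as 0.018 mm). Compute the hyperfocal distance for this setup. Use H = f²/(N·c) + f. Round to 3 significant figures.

3.48 m

Hyperfocal distance H = f²/(N·c) + f = 10²/(1.6 × 0.018) + 10 = 100/0.0288 + 10 ≈ 3482.2 mm ≈ 3.48 m.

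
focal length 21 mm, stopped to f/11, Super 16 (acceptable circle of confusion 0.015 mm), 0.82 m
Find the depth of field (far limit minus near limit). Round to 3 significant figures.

Hyperfocal distance H = f²/(N·c) + f = 21²/(11 × 0.015) + 21 = 441/0.165 + 21 ≈ 2693.7 mm ≈ 2.694 m.
Near limit Dn = s·(H − f)/(H + s − 2f) = 820 × (2693.7 − 21) / (2693.7 + 820 − 2 × 21) = 820 × 2672.7 / 3471.7 ≈ 631.28 mm.
Far limit Df = s·(H − f)/(H − s) = 820 × (2693.7 − 21) / (2693.7 − 820) = 820 × 2672.7 / 1873.7 ≈ 1169.67 mm.
Depth of field = Df − Dn = 1169.67 − 631.28 ≈ 538.39 mm ≈ 0.538 m.

0.538 m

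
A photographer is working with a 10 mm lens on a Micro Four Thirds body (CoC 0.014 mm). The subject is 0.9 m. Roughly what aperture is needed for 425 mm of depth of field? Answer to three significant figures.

Write h = H − f = f²/(N·c). The thin-lens limits are Dn = s·h/(h + (s−f)) and Df = s·h/(h − (s−f)), so DoF = Df − Dn = 2·s·(s−f)·h / (h² − (s−f)²).
That is a quadratic in h: DoF·h² − 2·s·(s−f)·h − DoF·(s−f)² = 0 ⇒ h = (s−f)·(s + √(s² + DoF²)) / DoF = 890 × (900 + √(900² + 425²)) / 425 = 890 × (900 + 995.301) / 425 ≈ 3969.0 mm.
Then N = f²/(c·h) = 10² / (0.014 × 3969.0) = 100 / 55.566 ≈ 1.80.

f/1.80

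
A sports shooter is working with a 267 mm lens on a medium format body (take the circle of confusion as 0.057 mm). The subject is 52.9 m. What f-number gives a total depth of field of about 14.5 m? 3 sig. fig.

Write h = H − f = f²/(N·c). The thin-lens limits are Dn = s·h/(h + (s−f)) and Df = s·h/(h − (s−f)), so DoF = Df − Dn = 2·s·(s−f)·h / (h² − (s−f)²).
That is a quadratic in h: DoF·h² − 2·s·(s−f)·h − DoF·(s−f)² = 0 ⇒ h = (s−f)·(s + √(s² + DoF²)) / DoF = 52633 × (52900 + √(52900² + 14500²)) / 14500 = 52633 × (52900 + 54851.3) / 14500 ≈ 391122 mm.
Then N = f²/(c·h) = 267² / (0.057 × 391122) = 71289 / 22294 ≈ 3.20.

f/3.20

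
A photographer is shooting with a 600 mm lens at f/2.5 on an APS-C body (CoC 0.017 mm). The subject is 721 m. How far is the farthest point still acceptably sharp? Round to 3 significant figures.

Hyperfocal distance H = f²/(N·c) + f = 600²/(2.5 × 0.017) + 600 = 360000/0.0425 + 600 ≈ 8471188.2 mm ≈ 8471 m.
Far limit Df = s·(H − f)/(H − s) = 721000 × (8471188.2 − 600) / (8471188.2 − 721000) = 721000 × 8470588.2 / 7750188.2 ≈ 788019 mm ≈ 788 m.

788 m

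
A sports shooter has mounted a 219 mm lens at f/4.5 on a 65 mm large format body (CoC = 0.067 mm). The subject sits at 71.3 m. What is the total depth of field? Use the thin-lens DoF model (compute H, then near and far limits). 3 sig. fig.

Hyperfocal distance H = f²/(N·c) + f = 219²/(4.5 × 0.067) + 219 = 47961/0.3015 + 219 ≈ 159293.6 mm ≈ 159.3 m.
Near limit Dn = s·(H − f)/(H + s − 2f) = 71300 × (159293.6 − 219) / (159293.6 + 71300 − 2 × 219) = 71300 × 159074.6 / 230155.6 ≈ 49280 mm.
Far limit Df = s·(H − f)/(H − s) = 71300 × (159293.6 − 219) / (159293.6 − 71300) = 71300 × 159074.6 / 87993.6 ≈ 128896 mm.
Depth of field = Df − Dn = 128896 − 49280 ≈ 79616 mm ≈ 79.6 m.

79.6 m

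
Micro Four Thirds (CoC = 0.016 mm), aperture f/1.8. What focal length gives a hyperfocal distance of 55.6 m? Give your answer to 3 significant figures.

40.0 mm

From H = f²/(N·c) + f, with f ≪ H: f ≈ √(H·N·c) = √(55600 × 1.8 × 0.016) = √1601.3 ≈ 40.02 mm.
The +f correction barely moves this — solving exactly, f² + N·c·f − N·c·H = 0 ⇒ f = (−N·c + √((N·c)² + 4·N·c·H))/2 = (−0.0288 + √6405.1)/2 ≈ 40.002 mm, so f ≈ 40.0 mm.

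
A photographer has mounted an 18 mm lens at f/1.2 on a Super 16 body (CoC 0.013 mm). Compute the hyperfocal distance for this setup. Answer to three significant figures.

20.8 m

Hyperfocal distance H = f²/(N·c) + f = 18²/(1.2 × 0.013) + 18 = 324/0.0156 + 18 ≈ 20787.2 mm ≈ 20.8 m.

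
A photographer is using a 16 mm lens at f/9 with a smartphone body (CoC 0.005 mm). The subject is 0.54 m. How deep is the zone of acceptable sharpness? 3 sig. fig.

Hyperfocal distance H = f²/(N·c) + f = 16²/(9 × 0.005) + 16 = 256/0.045 + 16 ≈ 5704.9 mm ≈ 5.705 m.
Near limit Dn = s·(H − f)/(H + s − 2f) = 540 × (5704.9 − 16) / (5704.9 + 540 − 2 × 16) = 540 × 5688.9 / 6212.9 ≈ 494.46 mm.
Far limit Df = s·(H − f)/(H − s) = 540 × (5704.9 − 16) / (5704.9 − 540) = 540 × 5688.9 / 5164.9 ≈ 594.79 mm.
Depth of field = Df − Dn = 594.79 − 494.46 ≈ 100.33 mm.

100 mm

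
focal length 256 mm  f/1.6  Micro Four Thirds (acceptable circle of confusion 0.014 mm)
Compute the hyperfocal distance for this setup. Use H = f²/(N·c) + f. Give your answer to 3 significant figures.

Hyperfocal distance H = f²/(N·c) + f = 256²/(1.6 × 0.014) + 256 = 65536/0.0224 + 256 ≈ 2925970.3 mm ≈ 2930 m.

2930 m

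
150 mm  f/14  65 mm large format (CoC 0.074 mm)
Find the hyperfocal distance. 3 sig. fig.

Hyperfocal distance H = f²/(N·c) + f = 150²/(14 × 0.074) + 150 = 22500/1.036 + 150 ≈ 21868.1 mm ≈ 21.9 m.

21.9 m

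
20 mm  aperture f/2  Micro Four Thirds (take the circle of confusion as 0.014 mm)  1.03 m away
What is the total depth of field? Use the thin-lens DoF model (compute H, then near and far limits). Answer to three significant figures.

146 mm

Hyperfocal distance H = f²/(N·c) + f = 20²/(2 × 0.014) + 20 = 400/0.028 + 20 ≈ 14305.7 mm ≈ 14.31 m.
Near limit Dn = s·(H − f)/(H + s − 2f) = 1030 × (14305.7 − 20) / (14305.7 + 1030 − 2 × 20) = 1030 × 14285.7 / 15295.7 ≈ 961.99 mm.
Far limit Df = s·(H − f)/(H − s) = 1030 × (14305.7 − 20) / (14305.7 − 1030) = 1030 × 14285.7 / 13275.7 ≈ 1108.36 mm.
Depth of field = Df − Dn = 1108.36 − 961.99 ≈ 146.37 mm.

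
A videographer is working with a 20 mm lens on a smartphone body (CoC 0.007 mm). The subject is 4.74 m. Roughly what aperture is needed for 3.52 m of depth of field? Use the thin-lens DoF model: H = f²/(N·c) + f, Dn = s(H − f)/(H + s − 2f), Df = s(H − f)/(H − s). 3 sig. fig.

Write h = H − f = f²/(N·c). The thin-lens limits are Dn = s·h/(h + (s−f)) and Df = s·h/(h − (s−f)), so DoF = Df − Dn = 2·s·(s−f)·h / (h² − (s−f)²).
That is a quadratic in h: DoF·h² − 2·s·(s−f)·h − DoF·(s−f)² = 0 ⇒ h = (s−f)·(s + √(s² + DoF²)) / DoF = 4720 × (4740 + √(4740² + 3520²)) / 3520 = 4720 × (4740 + 5904.07) / 3520 ≈ 14273 mm.
Then N = f²/(c·h) = 20² / (0.007 × 14273) = 400 / 99.909 ≈ 4.

f/4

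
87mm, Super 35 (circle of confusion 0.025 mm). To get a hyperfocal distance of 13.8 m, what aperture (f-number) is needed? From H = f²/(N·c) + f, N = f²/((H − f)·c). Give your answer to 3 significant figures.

f/22.1

Rearrange H = f²/(N·c) + f for N: N = f² / ((H − f)·c).
N = 87² / ((13800 − 87) × 0.025) = 7569 / 342.8 ≈ 22.1.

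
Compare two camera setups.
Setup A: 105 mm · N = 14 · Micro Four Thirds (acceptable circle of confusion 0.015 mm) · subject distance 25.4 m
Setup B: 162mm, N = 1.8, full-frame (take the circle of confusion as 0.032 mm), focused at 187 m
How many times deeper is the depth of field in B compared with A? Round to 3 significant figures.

5.78

Setup A: H = 105²/(14×0.015) + 105 ≈ 52605.0 mm; DoF = Df − Dn = 49017 − 17141 ≈ 31876 mm.
Setup B: H = 162²/(1.8×0.032) + 162 ≈ 455787.0 mm; DoF = Df − Dn = 316987 − 132618 ≈ 184369 mm.
Ratio = 184369 / 31876 ≈ 5.78.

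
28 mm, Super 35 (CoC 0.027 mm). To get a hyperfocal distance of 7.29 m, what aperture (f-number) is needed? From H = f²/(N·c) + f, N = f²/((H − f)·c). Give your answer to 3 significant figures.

f/4

Rearrange H = f²/(N·c) + f for N: N = f² / ((H − f)·c).
N = 28² / ((7290 − 28) × 0.027) = 784 / 196.1 ≈ 4.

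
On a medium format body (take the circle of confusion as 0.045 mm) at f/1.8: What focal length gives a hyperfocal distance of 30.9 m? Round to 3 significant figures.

50.0 mm

From H = f²/(N·c) + f, with f ≪ H: f ≈ √(H·N·c) = √(30900 × 1.8 × 0.045) = √2502.9 ≈ 50.03 mm.
The +f correction barely moves this — solving exactly, f² + N·c·f − N·c·H = 0 ⇒ f = (−N·c + √((N·c)² + 4·N·c·H))/2 = (−0.081 + √10012)/2 ≈ 49.989 mm, so f ≈ 50.0 mm.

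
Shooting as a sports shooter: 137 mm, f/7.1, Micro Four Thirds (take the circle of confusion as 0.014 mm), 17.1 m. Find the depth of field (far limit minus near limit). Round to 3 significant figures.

3.10 m

Hyperfocal distance H = f²/(N·c) + f = 137²/(7.1 × 0.014) + 137 = 18769/0.0994 + 137 ≈ 188959.9 mm ≈ 189.0 m.
Near limit Dn = s·(H − f)/(H + s − 2f) = 17100 × (188959.9 − 137) / (188959.9 + 17100 − 2 × 137) = 17100 × 188822.9 / 205785.9 ≈ 15690.4 mm.
Far limit Df = s·(H − f)/(H − s) = 17100 × (188959.9 − 137) / (188959.9 − 17100) = 17100 × 188822.9 / 171859.9 ≈ 18787.8 mm.
Depth of field = Df − Dn = 18787.8 − 15690.4 ≈ 3097.4 mm ≈ 3.10 m.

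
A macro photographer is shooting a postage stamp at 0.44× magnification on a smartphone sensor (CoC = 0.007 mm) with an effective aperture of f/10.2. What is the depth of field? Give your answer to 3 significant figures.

At magnification m, DoF ≈ 2·N_eff·c/m² = 2 × 10.2 × 0.007 / 0.44² = 0.1428 / 0.1936 ≈ 0.738 mm.

0.738 mm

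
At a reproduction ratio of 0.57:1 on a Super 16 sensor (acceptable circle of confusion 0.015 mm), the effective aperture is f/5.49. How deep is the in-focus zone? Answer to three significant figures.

At magnification m, DoF ≈ 2·N_eff·c/m² = 2 × 5.49 × 0.015 / 0.57² = 0.1647 / 0.3249 ≈ 0.507 mm.

0.507 mm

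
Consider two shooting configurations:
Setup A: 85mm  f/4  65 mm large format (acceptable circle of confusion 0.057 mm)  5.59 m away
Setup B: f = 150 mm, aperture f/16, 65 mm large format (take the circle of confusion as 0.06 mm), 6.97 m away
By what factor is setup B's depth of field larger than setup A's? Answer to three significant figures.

Setup A: H = 85²/(4×0.057) + 85 ≈ 31773.6 mm; DoF = Df − Dn = 6765.3 − 4762.6 ≈ 2002.7 mm.
Setup B: H = 150²/(16×0.06) + 150 ≈ 23587.5 mm; DoF = Df − Dn = 9830.6 − 5399.0 ≈ 4431.6 mm.
Ratio = 4431.6 / 2002.7 ≈ 2.21.

2.21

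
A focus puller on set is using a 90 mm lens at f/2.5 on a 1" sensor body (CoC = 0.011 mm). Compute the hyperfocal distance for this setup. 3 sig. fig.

Hyperfocal distance H = f²/(N·c) + f = 90²/(2.5 × 0.011) + 90 = 8100/0.0275 + 90 ≈ 294635.5 mm ≈ 295 m.

295 m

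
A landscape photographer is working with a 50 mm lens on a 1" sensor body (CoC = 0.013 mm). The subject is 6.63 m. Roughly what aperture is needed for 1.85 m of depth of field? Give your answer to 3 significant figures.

f/4

Write h = H − f = f²/(N·c). The thin-lens limits are Dn = s·h/(h + (s−f)) and Df = s·h/(h − (s−f)), so DoF = Df − Dn = 2·s·(s−f)·h / (h² − (s−f)²).
That is a quadratic in h: DoF·h² − 2·s·(s−f)·h − DoF·(s−f)² = 0 ⇒ h = (s−f)·(s + √(s² + DoF²)) / DoF = 6580 × (6630 + √(6630² + 1850²)) / 1850 = 6580 × (6630 + 6883.27) / 1850 ≈ 48063 mm.
Then N = f²/(c·h) = 50² / (0.013 × 48063) = 2500 / 624.82 ≈ 4.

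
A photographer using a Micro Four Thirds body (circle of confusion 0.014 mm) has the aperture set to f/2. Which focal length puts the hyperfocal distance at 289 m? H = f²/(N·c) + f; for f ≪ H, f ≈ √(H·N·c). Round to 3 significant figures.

89.9 mm

From H = f²/(N·c) + f, with f ≪ H: f ≈ √(H·N·c) = √(289000 × 2 × 0.014) = √8092.0 ≈ 89.96 mm.
Exact: f² + N·c·f − N·c·H = 0 ⇒ f = (−N·c + √((N·c)² + 4·N·c·H))/2 = (−0.028 + √32368)/2 ≈ 89.942 mm ≈ 89.9 mm.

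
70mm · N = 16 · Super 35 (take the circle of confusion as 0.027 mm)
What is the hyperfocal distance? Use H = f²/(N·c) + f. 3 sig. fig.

Hyperfocal distance H = f²/(N·c) + f = 70²/(16 × 0.027) + 70 = 4900/0.432 + 70 ≈ 11412.6 mm ≈ 11.4 m.

11.4 m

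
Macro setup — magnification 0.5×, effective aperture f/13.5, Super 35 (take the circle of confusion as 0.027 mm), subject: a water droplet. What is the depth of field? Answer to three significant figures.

2.92 mm

At magnification m, DoF ≈ 2·N_eff·c/m² = 2 × 13.5 × 0.027 / 0.5² = 0.729 / 0.25 ≈ 2.92 mm.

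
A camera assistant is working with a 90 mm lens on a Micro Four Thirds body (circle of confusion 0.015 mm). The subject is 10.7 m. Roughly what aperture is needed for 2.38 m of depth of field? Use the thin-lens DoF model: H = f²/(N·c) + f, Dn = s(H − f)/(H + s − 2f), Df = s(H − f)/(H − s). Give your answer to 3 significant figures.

f/5.59

Write h = H − f = f²/(N·c). The thin-lens limits are Dn = s·h/(h + (s−f)) and Df = s·h/(h − (s−f)), so DoF = Df − Dn = 2·s·(s−f)·h / (h² − (s−f)²).
That is a quadratic in h: DoF·h² − 2·s·(s−f)·h − DoF·(s−f)² = 0 ⇒ h = (s−f)·(s + √(s² + DoF²)) / DoF = 10610 × (10700 + √(10700² + 2380²)) / 2380 = 10610 × (10700 + 10961.5) / 2380 ≈ 96567 mm.
Then N = f²/(c·h) = 90² / (0.015 × 96567) = 8100 / 1448.5 ≈ 5.59.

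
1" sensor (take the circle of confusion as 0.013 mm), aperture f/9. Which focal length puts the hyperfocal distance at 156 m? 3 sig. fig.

135 mm

From H = f²/(N·c) + f, with f ≪ H: f ≈ √(H·N·c) = √(156000 × 9 × 0.013) = √18252 ≈ 135.1 mm.
The +f correction barely moves this — solving exactly, f² + N·c·f − N·c·H = 0 ⇒ f = (−N·c + √((N·c)² + 4·N·c·H))/2 = (−0.117 + √73008)/2 ≈ 135.04 mm, so f ≈ 135 mm.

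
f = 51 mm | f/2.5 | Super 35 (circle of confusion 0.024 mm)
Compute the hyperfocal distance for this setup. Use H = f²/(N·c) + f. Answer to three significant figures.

Hyperfocal distance H = f²/(N·c) + f = 51²/(2.5 × 0.024) + 51 = 2601/0.06 + 51 ≈ 43401.0 mm ≈ 43.4 m.

43.4 m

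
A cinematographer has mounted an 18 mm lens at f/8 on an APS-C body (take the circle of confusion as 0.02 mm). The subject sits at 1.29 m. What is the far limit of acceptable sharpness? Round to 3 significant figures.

3.47 m

Hyperfocal distance H = f²/(N·c) + f = 18²/(8 × 0.02) + 18 = 324/0.16 + 18 ≈ 2043.0 mm ≈ 2.043 m.
Far limit Df = s·(H − f)/(H − s) = 1290 × (2043.0 − 18) / (2043.0 − 1290) = 1290 × 2025.0 / 753.0 ≈ 3469.1 mm ≈ 3.47 m.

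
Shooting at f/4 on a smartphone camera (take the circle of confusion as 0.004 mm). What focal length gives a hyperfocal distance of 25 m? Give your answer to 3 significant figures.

From H = f²/(N·c) + f, with f ≪ H: f ≈ √(H·N·c) = √(25000 × 4 × 0.004) = √400.00 ≈ 20.00 mm.
The +f correction barely moves this — solving exactly, f² + N·c·f − N·c·H = 0 ⇒ f = (−N·c + √((N·c)² + 4·N·c·H))/2 = (−0.016 + √1600.0)/2 ≈ 19.992 mm, so f ≈ 20.0 mm.

20.0 mm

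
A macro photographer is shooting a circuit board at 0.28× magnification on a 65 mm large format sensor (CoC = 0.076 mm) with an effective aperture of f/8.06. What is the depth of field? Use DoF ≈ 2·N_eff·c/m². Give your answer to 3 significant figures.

15.6 mm

At magnification m, DoF ≈ 2·N_eff·c/m² = 2 × 8.06 × 0.076 / 0.28² = 1.225 / 0.0784 ≈ 15.6 mm.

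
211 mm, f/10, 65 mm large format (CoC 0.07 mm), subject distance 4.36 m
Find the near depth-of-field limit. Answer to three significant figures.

Hyperfocal distance H = f²/(N·c) + f = 211²/(10 × 0.07) + 211 = 44521/0.7 + 211 ≈ 63812.4 mm ≈ 63.81 m.
Near limit Dn = s·(H − f)/(H + s − 2f) = 4360 × (63812.4 − 211) / (63812.4 + 4360 − 2 × 211) = 4360 × 63601.4 / 67750.4 ≈ 4093.0 mm ≈ 4.09 m.

4.09 m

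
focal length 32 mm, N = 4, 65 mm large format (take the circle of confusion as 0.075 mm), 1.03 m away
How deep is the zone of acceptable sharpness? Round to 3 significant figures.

0.659 m

Hyperfocal distance H = f²/(N·c) + f = 32²/(4 × 0.075) + 32 = 1024/0.3 + 32 ≈ 3445.3 mm ≈ 3.445 m.
Near limit Dn = s·(H − f)/(H + s − 2f) = 1030 × (3445.3 − 32) / (3445.3 + 1030 − 2 × 32) = 1030 × 3413.3 / 4411.3 ≈ 796.98 mm.
Far limit Df = s·(H − f)/(H − s) = 1030 × (3445.3 − 32) / (3445.3 − 1030) = 1030 × 3413.3 / 2415.3 ≈ 1455.59 mm.
Depth of field = Df − Dn = 1455.59 − 796.98 ≈ 658.61 mm ≈ 0.659 m.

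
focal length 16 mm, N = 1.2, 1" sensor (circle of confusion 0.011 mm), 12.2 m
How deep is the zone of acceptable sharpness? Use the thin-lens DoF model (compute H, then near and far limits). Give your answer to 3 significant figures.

25.3 m

Hyperfocal distance H = f²/(N·c) + f = 16²/(1.2 × 0.011) + 16 = 256/0.0132 + 16 ≈ 19409.9 mm ≈ 19.41 m.
Near limit Dn = s·(H − f)/(H + s − 2f) = 12200 × (19409.9 − 16) / (19409.9 + 12200 − 2 × 16) = 12200 × 19393.9 / 31577.9 ≈ 7493 mm.
Far limit Df = s·(H − f)/(H − s) = 12200 × (19409.9 − 16) / (19409.9 − 12200) = 12200 × 19393.9 / 7209.9 ≈ 32817 mm.
Depth of field = Df − Dn = 32817 − 7493 ≈ 25324 mm ≈ 25.3 m.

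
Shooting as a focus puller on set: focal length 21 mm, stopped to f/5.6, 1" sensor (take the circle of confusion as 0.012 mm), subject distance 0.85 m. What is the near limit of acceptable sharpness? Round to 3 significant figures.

0.755 m

Hyperfocal distance H = f²/(N·c) + f = 21²/(5.6 × 0.012) + 21 = 441/0.0672 + 21 ≈ 6583.5 mm ≈ 6.583 m.
Near limit Dn = s·(H − f)/(H + s − 2f) = 850 × (6583.5 − 21) / (6583.5 + 850 − 2 × 21) = 850 × 6562.5 / 7391.5 ≈ 754.67 mm ≈ 0.755 m.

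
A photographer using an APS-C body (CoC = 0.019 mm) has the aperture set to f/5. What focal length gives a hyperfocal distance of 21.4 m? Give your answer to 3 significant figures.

From H = f²/(N·c) + f, with f ≪ H: f ≈ √(H·N·c) = √(21400 × 5 × 0.019) = √2033.0 ≈ 45.09 mm.
Exact: f² + N·c·f − N·c·H = 0 ⇒ f = (−N·c + √((N·c)² + 4·N·c·H))/2 = (−0.095 + √8132.0)/2 ≈ 45.041 mm ≈ 45.0 mm.

45.0 mm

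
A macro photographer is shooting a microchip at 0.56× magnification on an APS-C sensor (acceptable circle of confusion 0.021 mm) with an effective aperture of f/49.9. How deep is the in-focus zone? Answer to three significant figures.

6.68 mm

At magnification m, DoF ≈ 2·N_eff·c/m² = 2 × 49.9 × 0.021 / 0.56² = 2.096 / 0.3136 ≈ 6.68 mm.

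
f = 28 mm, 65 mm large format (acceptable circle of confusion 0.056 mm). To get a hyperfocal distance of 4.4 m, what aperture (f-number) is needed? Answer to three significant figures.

Rearrange H = f²/(N·c) + f for N: N = f² / ((H − f)·c).
N = 28² / ((4400 − 28) × 0.056) = 784 / 244.8 ≈ 3.20.

f/3.20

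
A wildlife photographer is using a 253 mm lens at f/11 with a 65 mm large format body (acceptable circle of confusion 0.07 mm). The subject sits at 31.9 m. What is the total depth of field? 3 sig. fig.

28.4 m

Hyperfocal distance H = f²/(N·c) + f = 253²/(11 × 0.07) + 253 = 64009/0.77 + 253 ≈ 83381.6 mm ≈ 83.38 m.
Near limit Dn = s·(H − f)/(H + s − 2f) = 31900 × (83381.6 − 253) / (83381.6 + 31900 − 2 × 253) = 31900 × 83128.6 / 114775.6 ≈ 23104 mm.
Far limit Df = s·(H − f)/(H − s) = 31900 × (83381.6 − 253) / (83381.6 − 31900) = 31900 × 83128.6 / 51481.6 ≈ 51510 mm.
Depth of field = Df − Dn = 51510 − 23104 ≈ 28406 mm ≈ 28.4 m.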